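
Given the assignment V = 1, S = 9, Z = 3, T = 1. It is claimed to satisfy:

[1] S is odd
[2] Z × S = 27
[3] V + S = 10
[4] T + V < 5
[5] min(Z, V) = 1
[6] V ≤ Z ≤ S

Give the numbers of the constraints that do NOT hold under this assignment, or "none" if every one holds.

Yes — all constraints hold.

[1] S = 9 is odd — holds.
[2] Z × S = 3 × 9 = 27 — holds.
[3] V + S = 1 + 9 = 10 — holds.
[4] T + V = 1 + 1 = 2; 2 < 5 — holds.
[5] min(3, 1) = 1 — holds.
[6] values 1 ≤ 3 ≤ 9 — holds.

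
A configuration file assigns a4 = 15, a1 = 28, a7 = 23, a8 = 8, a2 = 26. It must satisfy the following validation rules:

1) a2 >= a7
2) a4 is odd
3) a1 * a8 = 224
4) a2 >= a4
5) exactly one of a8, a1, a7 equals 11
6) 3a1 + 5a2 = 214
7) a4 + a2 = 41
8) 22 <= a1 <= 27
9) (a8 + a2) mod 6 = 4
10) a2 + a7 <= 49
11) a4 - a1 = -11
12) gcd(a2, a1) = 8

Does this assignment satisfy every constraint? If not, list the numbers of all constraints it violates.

No — constraints 5, 8, 11, and 12 are not satisfied.

1) a2 = 26, a7 = 23; 26 ≥ 23 — holds.
2) a4 = 15 is odd — holds.
3) a1 * a8 = 28 * 8 = 224 — holds.
4) a2 = 26, a4 = 15; 26 ≥ 15 — holds.
5) a8=8, a1=28, a7=23; 0 of them equal 11, not exactly one — fails.
6) 3a1 + 5a2 = 3(28) + 5(26) = 214 — holds.
7) a4 + a2 = 15 + 26 = 41 — holds.
8) a1 = 28 is outside [22, 27] — fails.
9) a8 + a2 = 34; 34 mod 6 = 4 — holds.
10) a2 + a7 = 26 + 23 = 49; 49 ≤ 49 — holds.
11) a4 - a1 = 15 - 28 = -13, not -11 — fails.
12) gcd(26, 28) = 2, not 8 — fails.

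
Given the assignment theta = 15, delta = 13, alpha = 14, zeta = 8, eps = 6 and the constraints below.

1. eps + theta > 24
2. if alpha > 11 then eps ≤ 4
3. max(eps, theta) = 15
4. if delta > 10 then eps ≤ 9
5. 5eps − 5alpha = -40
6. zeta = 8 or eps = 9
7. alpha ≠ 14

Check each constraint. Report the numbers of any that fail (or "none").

1. eps + theta = 6 + 15 = 21; 21 ≤ 24, bound 24 not met  ✗
2. alpha = 14 > 11, so we need eps ≤ 4; but eps = 6 > 4  ✗
3. max(6, 15) = 15  ✓
4. delta = 13 > 10, so we need eps ≤ 9; eps = 6 ≤ 9  ✓
5. 5eps − 5alpha = 5(6) − 5(14) = -40  ✓
6. zeta = 8 = 8 (first disjunct)  ✓
7. alpha = 14, but 14 is required to differ  ✗

Violated: 1, 2, 7.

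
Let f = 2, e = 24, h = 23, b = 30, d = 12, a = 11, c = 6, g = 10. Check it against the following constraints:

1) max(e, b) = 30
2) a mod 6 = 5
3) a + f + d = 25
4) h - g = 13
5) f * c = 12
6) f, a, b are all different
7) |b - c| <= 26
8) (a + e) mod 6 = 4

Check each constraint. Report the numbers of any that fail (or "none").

1) max(24, 30) = 30 — holds.
2) 11 mod 6 = 5 — holds.
3) a + f + d = 11 + 2 + 12 = 25 — holds.
4) h - g = 23 - 10 = 13 — holds.
5) f * c = 2 * 6 = 12 — holds.
6) values 2, 11, 30 are pairwise distinct — holds.
7) |30 - 6| = 24; 24 ≤ 26 — holds.
8) a + e = 35; 35 mod 6 = 5, not 4 — does not hold.

Constraint 8 is violated.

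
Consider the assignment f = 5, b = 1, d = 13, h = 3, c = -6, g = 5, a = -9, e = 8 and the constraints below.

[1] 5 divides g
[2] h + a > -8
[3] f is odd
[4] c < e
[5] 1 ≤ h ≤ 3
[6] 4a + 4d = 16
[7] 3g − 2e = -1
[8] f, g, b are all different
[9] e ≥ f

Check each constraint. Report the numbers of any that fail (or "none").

[1] 5 / 5 = 1, so 5 divides 5  yes
[2] h + a = 3 + (-9) = -6; -6 > -8  yes
[3] f = 5 is odd  yes
[4] c = -6, e = 8; -6 < 8  yes
[5] h = 3 lies in [1, 3]  yes
[6] 4a + 4d = 4(-9) + 4(13) = 16  yes
[7] 3g − 2e = 3(5) − 2(8) = -1  yes
[8] f = g = 5, not all different  no
[9] e = 8, f = 5; 8 ≥ 5  yes

No — constraint 8 is not satisfied.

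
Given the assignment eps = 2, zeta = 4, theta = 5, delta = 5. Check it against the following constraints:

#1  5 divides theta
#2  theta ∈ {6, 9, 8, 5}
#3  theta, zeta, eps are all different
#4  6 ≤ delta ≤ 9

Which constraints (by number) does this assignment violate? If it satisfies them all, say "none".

#1 5 / 5 = 1, so 5 divides 5  ✔
#2 theta = 5 is in {6, 9, 8, 5}  ✔
#3 values 5, 4, 2 are pairwise distinct  ✔
#4 delta = 5 is outside [6, 9]  ✘

Constraint 4 does not hold.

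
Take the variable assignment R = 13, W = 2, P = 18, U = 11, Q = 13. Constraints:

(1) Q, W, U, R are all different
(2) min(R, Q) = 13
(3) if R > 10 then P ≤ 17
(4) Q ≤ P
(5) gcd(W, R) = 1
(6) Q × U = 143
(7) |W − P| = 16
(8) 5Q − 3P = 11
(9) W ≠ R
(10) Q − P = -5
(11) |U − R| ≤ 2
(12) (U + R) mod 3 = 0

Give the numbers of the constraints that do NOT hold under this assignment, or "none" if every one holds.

The assignment fails constraints 1 and 3.

(1) Q = R = 13, not all different — does not hold.
(2) min(13, 13) = 13 — holds.
(3) R = 13 > 10, so we need P ≤ 17; but P = 18 > 17 — does not hold.
(4) Q = 13, P = 18; 13 ≤ 18 — holds.
(5) gcd(2, 13) = 1 — holds.
(6) Q × U = 13 × 11 = 143 — holds.
(7) |2 − 18| = 16 — holds.
(8) 5Q − 3P = 5(13) − 3(18) = 11 — holds.
(9) W = 2, R = 13; distinct — holds.
(10) Q − P = 13 − 18 = -5 — holds.
(11) |11 − 13| = 2; 2 ≤ 2 — holds.
(12) U + R = 24; 24 mod 3 = 0 — holds.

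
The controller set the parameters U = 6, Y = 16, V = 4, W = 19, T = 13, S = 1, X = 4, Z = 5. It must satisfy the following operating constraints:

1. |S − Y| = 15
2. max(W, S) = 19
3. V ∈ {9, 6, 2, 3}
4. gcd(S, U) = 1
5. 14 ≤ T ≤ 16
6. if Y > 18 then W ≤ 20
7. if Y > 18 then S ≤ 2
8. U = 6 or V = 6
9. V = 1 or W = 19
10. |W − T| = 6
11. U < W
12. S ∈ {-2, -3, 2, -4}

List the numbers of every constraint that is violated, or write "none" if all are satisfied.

1. |1 − 16| = 15  ✓
2. max(19, 1) = 19  ✓
3. V = 4 is not in {9, 6, 2, 3}  ✗
4. gcd(1, 6) = 1  ✓
5. T = 13 is outside [14, 16]  ✗
6. Y = 16, not > 18; antecedent false, conditional vacuously true  ✓
7. Y = 16, not > 18; antecedent false, conditional vacuously true  ✓
8. U = 6 = 6 (first disjunct)  ✓
9. V = 4 ≠ 1, but W = 19 = 19 (second disjunct)  ✓
10. |19 − 13| = 6  ✓
11. U = 6, W = 19; 6 < 19  ✓
12. S = 1 is not in {-2, -3, 2, -4}  ✗

Violated: 3, 5, and 12.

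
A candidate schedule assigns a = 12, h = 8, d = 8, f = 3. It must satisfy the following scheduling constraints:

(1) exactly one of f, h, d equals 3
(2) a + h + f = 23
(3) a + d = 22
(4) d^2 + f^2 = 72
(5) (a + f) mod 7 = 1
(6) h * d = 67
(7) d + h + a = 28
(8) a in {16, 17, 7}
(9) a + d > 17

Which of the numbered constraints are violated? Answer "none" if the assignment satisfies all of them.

(1) f=3, h=8, d=8; 1 of them equals 3 — holds.
(2) a + h + f = 12 + 8 + 3 = 23 — holds.
(3) a + d = 12 + 8 = 20, not 22 — does not hold.
(4) d^2 + f^2 = 8^2 + 3^2 = 64 + 9 = 73, not 72 — does not hold.
(5) a + f = 15; 15 mod 7 = 1 — holds.
(6) h * d = 8 * 8 = 64, not 67 — does not hold.
(7) d + h + a = 8 + 8 + 12 = 28 — holds.
(8) a = 12 is not in {16, 17, 7} — does not hold.
(9) a + d = 12 + 8 = 20; 20 > 17 — holds.

Constraints 3, 4, 6, 8 are violated.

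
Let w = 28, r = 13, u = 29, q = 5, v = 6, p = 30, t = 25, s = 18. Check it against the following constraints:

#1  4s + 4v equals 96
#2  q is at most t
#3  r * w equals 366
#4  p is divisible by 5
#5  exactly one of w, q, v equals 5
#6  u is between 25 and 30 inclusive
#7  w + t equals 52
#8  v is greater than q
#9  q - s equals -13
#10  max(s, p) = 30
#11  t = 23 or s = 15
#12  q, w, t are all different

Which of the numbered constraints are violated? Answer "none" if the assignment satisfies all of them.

#1 4s + 4v = 4(18) + 4(6) = 96 — holds.
#2 q = 5, t = 25; 5 ≤ 25 — holds.
#3 r * w = 13 * 28 = 364, not 366 — fails.
#4 30 / 5 = 6, so 5 divides 30 — holds.
#5 w=28, q=5, v=6; 1 of them equals 5 — holds.
#6 u = 29 lies in [25, 30] — holds.
#7 w + t = 28 + 25 = 53, not 52 — fails.
#8 v = 6, q = 5; 6 > 5 — holds.
#9 q - s = 5 - 18 = -13 — holds.
#10 max(18, 30) = 30 — holds.
#11 t = 25 ≠ 23 and s = 18 ≠ 15; both disjuncts false — fails.
#12 values 5, 28, 25 are pairwise distinct — holds.

Constraints 3, 7, and 11 are violated.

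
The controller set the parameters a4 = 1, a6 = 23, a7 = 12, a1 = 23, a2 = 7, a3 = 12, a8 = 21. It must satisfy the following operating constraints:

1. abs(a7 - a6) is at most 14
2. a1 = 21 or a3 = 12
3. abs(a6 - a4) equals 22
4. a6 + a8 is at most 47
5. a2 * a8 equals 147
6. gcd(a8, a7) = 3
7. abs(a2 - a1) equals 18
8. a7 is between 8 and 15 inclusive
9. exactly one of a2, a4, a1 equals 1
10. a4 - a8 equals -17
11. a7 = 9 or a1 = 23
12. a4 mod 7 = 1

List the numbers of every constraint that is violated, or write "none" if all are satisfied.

1. abs(12 - 23) = 11; 11 ≤ 14 — satisfied.
2. a1 = 23 ≠ 21, but a3 = 12 = 12 (second disjunct) — satisfied.
3. abs(23 - 1) = 22 — satisfied.
4. a6 + a8 = 23 + 21 = 44; 44 ≤ 47 — satisfied.
5. a2 * a8 = 7 * 21 = 147 — satisfied.
6. gcd(21, 12) = 3 — satisfied.
7. abs(7 - 23) = 16, not 18 — violated.
8. a7 = 12 lies in [8, 15] — satisfied.
9. a2=7, a4=1, a1=23; 1 of them equals 1 — satisfied.
10. a4 - a8 = 1 - 21 = -20, not -17 — violated.
11. a7 = 12 ≠ 9, but a1 = 23 = 23 (second disjunct) — satisfied.
12. 1 mod 7 = 1 — satisfied.

Constraints 7 and 10 do not hold.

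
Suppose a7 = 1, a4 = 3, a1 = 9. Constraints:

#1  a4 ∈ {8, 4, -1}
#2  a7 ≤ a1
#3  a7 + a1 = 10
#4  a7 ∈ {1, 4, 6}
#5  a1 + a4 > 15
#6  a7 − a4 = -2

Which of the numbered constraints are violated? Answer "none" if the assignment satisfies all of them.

No — constraints 1, 5 are not satisfied.

#1 a4 = 3 is not in {8, 4, -1}  no
#2 a7 = 1, a1 = 9; 1 ≤ 9  yes
#3 a7 + a1 = 1 + 9 = 10  yes
#4 a7 = 1 is in {1, 4, 6}  yes
#5 a1 + a4 = 9 + 3 = 12; 12 ≤ 15, bound 15 not met  no
#6 a7 − a4 = 1 − 3 = -2  yes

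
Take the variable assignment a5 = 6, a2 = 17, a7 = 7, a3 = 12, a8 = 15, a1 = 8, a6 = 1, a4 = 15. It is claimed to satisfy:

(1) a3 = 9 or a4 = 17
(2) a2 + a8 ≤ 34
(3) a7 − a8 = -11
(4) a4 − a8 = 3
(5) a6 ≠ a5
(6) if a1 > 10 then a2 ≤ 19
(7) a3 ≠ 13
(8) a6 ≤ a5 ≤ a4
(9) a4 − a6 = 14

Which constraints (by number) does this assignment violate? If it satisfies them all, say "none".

(1) a3 = 12 ≠ 9 and a4 = 15 ≠ 17; both disjuncts false — violated.
(2) a2 + a8 = 17 + 15 = 32; 32 ≤ 34 — OK.
(3) a7 − a8 = 7 − 15 = -8, not -11 — violated.
(4) a4 − a8 = 15 − 15 = 0, not 3 — violated.
(5) a6 = 1, a5 = 6; distinct — OK.
(6) a1 = 8, not > 10; antecedent false, conditional vacuously true — OK.
(7) a3 = 12, and 12 ≠ 13 — OK.
(8) values 1 ≤ 6 ≤ 15 — OK.
(9) a4 − a6 = 15 − 1 = 14 — OK.

No — constraints 1, 3, and 4 are not satisfied.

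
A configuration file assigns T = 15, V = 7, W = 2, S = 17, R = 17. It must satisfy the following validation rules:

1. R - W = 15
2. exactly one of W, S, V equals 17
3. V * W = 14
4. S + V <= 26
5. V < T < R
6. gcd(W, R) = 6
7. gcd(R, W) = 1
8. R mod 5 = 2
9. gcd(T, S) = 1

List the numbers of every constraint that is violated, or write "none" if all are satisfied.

The assignment fails constraint 6.

1. R - W = 17 - 2 = 15 — holds.
2. W=2, S=17, V=7; 1 of them equals 17 — holds.
3. V * W = 7 * 2 = 14 — holds.
4. S + V = 17 + 7 = 24; 24 ≤ 26 — holds.
5. values 7 < 15 < 17 — holds.
6. gcd(2, 17) = 1, not 6 — does not hold.
7. gcd(17, 2) = 1 — holds.
8. 17 mod 5 = 2 — holds.
9. gcd(15, 17) = 1 — holds.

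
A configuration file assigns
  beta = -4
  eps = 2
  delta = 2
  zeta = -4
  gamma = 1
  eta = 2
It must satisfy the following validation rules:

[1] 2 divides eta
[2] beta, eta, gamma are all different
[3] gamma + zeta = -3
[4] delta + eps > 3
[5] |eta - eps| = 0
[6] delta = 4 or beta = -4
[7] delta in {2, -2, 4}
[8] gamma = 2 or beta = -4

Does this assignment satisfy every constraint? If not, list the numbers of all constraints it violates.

[1] 2 / 2 = 1, so 2 divides 2 — holds.
[2] values -4, 2, 1 are pairwise distinct — holds.
[3] gamma + zeta = 1 + (-4) = -3 — holds.
[4] delta + eps = 2 + 2 = 4; 4 > 3 — holds.
[5] |2 - 2| = 0 — holds.
[6] delta = 2 ≠ 4, but beta = -4 = -4 (second disjunct) — holds.
[7] delta = 2 is in {2, -2, 4} — holds.
[8] gamma = 1 ≠ 2, but beta = -4 = -4 (second disjunct) — holds.

All constraints are satisfied.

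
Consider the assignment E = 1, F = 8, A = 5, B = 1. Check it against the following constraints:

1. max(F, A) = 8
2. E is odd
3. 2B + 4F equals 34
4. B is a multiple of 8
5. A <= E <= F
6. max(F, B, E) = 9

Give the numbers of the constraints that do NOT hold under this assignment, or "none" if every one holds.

Constraints 4, 5, and 6 are violated.

1. max(8, 5) = 8 — holds.
2. E = 1 is odd — holds.
3. 2B + 4F = 2(1) + 4(8) = 34 — holds.
4. 1 = 8*0 + 1, so 8 does not divide 1 — does not hold.
5. values 5, 1, 8; A = 5 is not <= E = 1 — does not hold.
6. max(8, 1, 1) = 8, not 9 — does not hold.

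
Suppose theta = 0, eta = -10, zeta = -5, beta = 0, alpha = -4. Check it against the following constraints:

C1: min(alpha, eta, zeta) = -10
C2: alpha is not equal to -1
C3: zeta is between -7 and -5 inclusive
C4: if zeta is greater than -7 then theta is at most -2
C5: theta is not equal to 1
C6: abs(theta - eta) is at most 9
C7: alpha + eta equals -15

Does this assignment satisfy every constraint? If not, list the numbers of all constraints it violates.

Violated: 4, 6, and 7.

C1: min(-4, -10, -5) = -10 — holds.
C2: alpha = -4, and -4 ≠ -1 — holds.
C3: zeta = -5 lies in [-7, -5] — holds.
C4: zeta = -5 > -7, so we need theta ≤ -2; but theta = 0 > -2 — does not hold.
C5: theta = 0, and 0 ≠ 1 — holds.
C6: abs(0 - (-10)) = 10; 10 > 9, exceeds bound 9 — does not hold.
C7: alpha + eta = -4 + (-10) = -14, not -15 — does not hold.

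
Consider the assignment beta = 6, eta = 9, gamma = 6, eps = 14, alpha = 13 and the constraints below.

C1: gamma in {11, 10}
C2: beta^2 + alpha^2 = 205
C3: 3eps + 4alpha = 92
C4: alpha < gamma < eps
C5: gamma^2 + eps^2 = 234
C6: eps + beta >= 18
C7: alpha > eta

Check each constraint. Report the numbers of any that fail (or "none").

C1: gamma = 6 is not in {11, 10}  ✗
C2: beta^2 + alpha^2 = 6^2 + 13^2 = 36 + 169 = 205  ✓
C3: 3eps + 4alpha = 3(14) + 4(13) = 94, not 92  ✗
C4: values 13, 6, 14; alpha = 13 is not < gamma = 6  ✗
C5: gamma^2 + eps^2 = 6^2 + 14^2 = 36 + 196 = 232, not 234  ✗
C6: eps + beta = 14 + 6 = 20; 20 ≥ 18  ✓
C7: alpha = 13, eta = 9; 13 > 9  ✓

The assignment fails constraints 1, 3, 4, and 5.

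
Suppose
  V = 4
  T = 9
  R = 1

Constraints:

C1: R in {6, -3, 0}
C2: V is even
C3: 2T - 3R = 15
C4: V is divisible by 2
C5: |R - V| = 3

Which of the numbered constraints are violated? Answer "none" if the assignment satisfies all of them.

C1: R = 1 is not in {6, -3, 0}  no
C2: V = 4 is even  yes
C3: 2T - 3R = 2(9) - 3(1) = 15  yes
C4: 4 / 2 = 2, so 2 divides 4  yes
C5: |1 - 4| = 3  yes

No — constraint 1 is not satisfied.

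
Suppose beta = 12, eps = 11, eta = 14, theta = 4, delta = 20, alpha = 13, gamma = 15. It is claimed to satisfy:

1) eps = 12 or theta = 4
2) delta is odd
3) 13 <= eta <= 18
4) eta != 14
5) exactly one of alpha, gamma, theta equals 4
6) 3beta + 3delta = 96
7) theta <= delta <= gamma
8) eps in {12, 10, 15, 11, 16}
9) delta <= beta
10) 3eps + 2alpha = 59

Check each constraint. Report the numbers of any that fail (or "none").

Violated: 2, 4, 7, and 9.

1) eps = 11 ≠ 12, but theta = 4 = 4 (second disjunct) — holds.
2) delta = 20 is even — does not hold.
3) eta = 14 lies in [13, 18] — holds.
4) eta = 14, but 14 is required to differ — does not hold.
5) alpha=13, gamma=15, theta=4; 1 of them equals 4 — holds.
6) 3beta + 3delta = 3(12) + 3(20) = 96 — holds.
7) values 4, 20, 15; delta = 20 is not <= gamma = 15 — does not hold.
8) eps = 11 is in {12, 10, 15, 11, 16} — holds.
9) delta = 20, beta = 12; 20 > 12 (want ≤) — does not hold.
10) 3eps + 2alpha = 3(11) + 2(13) = 59 — holds.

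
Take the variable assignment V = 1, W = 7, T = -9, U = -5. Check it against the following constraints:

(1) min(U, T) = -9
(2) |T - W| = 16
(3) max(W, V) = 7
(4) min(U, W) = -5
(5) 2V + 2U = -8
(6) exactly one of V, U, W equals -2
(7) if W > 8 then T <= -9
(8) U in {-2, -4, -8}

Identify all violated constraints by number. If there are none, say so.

(1) min(-5, -9) = -9 — OK.
(2) |-9 - 7| = 16 — OK.
(3) max(7, 1) = 7 — OK.
(4) min(-5, 7) = -5 — OK.
(5) 2V + 2U = 2(1) + 2(-5) = -8 — OK.
(6) V=1, U=-5, W=7; 0 of them equal -2, not exactly one — violated.
(7) W = 7, not > 8; antecedent false, conditional vacuously true — OK.
(8) U = -5 is not in {-2, -4, -8} — violated.

Constraints 6 and 8 do not hold.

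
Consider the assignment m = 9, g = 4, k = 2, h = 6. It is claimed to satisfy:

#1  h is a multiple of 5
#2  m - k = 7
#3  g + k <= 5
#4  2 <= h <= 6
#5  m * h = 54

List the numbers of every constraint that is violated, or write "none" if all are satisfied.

Constraints 1 and 3 are violated.

#1 6 = 5*1 + 1, so 5 does not divide 6 — does not hold.
#2 m - k = 9 - 2 = 7 — holds.
#3 g + k = 4 + 2 = 6; 6 > 5, bound 5 not met — does not hold.
#4 h = 6 lies in [2, 6] — holds.
#5 m * h = 9 * 6 = 54 — holds.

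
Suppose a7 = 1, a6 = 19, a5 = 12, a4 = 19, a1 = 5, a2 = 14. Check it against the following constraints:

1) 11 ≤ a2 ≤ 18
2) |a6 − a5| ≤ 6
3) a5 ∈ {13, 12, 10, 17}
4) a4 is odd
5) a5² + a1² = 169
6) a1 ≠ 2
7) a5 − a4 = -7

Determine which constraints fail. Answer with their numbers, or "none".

1) a2 = 14 lies in [11, 18]  yes
2) |19 − 12| = 7; 7 > 6, exceeds bound 6  no
3) a5 = 12 is in {13, 12, 10, 17}  yes
4) a4 = 19 is odd  yes
5) a5² + a1² = 12² + 5² = 144 + 25 = 169  yes
6) a1 = 5, and 5 ≠ 2  yes
7) a5 − a4 = 12 − 19 = -7  yes

No — constraint 2 is not satisfied.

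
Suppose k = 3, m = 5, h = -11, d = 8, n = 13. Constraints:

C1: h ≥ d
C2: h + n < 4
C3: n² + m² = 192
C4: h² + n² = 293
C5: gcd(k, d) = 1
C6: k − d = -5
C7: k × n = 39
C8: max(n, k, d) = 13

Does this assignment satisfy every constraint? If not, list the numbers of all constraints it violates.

Constraints 1, 3, and 4 do not hold.

C1: h = -11, d = 8; -11 < 8 (want ≥) — fails.
C2: h + n = -11 + 13 = 2; 2 < 4 — holds.
C3: n² + m² = 13² + 5² = 169 + 25 = 194, not 192 — fails.
C4: h² + n² = (-11)² + 13² = 121 + 169 = 290, not 293 — fails.
C5: gcd(3, 8) = 1 — holds.
C6: k − d = 3 − 8 = -5 — holds.
C7: k × n = 3 × 13 = 39 — holds.
C8: max(13, 3, 8) = 13 — holds.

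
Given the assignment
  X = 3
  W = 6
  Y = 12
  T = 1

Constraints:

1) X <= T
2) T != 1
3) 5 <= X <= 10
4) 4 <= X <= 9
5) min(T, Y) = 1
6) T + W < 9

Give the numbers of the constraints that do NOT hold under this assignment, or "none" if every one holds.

No — constraints 1, 2, 3, and 4 are not satisfied.

1) X = 3, T = 1; 3 > 1 (want ≤) — violated.
2) T = 1, but 1 is required to differ — violated.
3) X = 3 is outside [5, 10] — violated.
4) X = 3 is outside [4, 9] — violated.
5) min(1, 12) = 1 — satisfied.
6) T + W = 1 + 6 = 7; 7 < 9 — satisfied.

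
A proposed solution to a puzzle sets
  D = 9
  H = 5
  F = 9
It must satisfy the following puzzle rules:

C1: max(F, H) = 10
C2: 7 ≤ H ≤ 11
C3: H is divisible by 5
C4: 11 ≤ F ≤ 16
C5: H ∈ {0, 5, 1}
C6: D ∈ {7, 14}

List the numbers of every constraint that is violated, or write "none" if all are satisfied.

The assignment fails constraints 1, 2, 4, 6.

C1: max(9, 5) = 9, not 10  ✗
C2: H = 5 is outside [7, 11]  ✗
C3: 5 / 5 = 1, so 5 divides 5  ✓
C4: F = 9 is outside [11, 16]  ✗
C5: H = 5 is in {0, 5, 1}  ✓
C6: D = 9 is not in {7, 14}  ✗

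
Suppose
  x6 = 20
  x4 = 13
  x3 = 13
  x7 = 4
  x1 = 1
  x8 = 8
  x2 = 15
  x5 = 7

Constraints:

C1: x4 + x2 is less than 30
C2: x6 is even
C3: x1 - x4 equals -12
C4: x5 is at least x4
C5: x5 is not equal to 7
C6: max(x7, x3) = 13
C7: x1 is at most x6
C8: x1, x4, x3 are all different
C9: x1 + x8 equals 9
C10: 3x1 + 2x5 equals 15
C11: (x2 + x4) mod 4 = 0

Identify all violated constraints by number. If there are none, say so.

Constraints 4, 5, 8, and 10 do not hold.

C1: x4 + x2 = 13 + 15 = 28; 28 < 30  OK
C2: x6 = 20 is even  OK
C3: x1 - x4 = 1 - 13 = -12  OK
C4: x5 = 7, x4 = 13; 7 < 13 (want ≥)  FAIL
C5: x5 = 7, but 7 is required to differ  FAIL
C6: max(4, 13) = 13  OK
C7: x1 = 1, x6 = 20; 1 ≤ 20  OK
C8: x4 = x3 = 13, not all different  FAIL
C9: x1 + x8 = 1 + 8 = 9  OK
C10: 3x1 + 2x5 = 3(1) + 2(7) = 17, not 15  FAIL
C11: x2 + x4 = 28; 28 mod 4 = 0  OK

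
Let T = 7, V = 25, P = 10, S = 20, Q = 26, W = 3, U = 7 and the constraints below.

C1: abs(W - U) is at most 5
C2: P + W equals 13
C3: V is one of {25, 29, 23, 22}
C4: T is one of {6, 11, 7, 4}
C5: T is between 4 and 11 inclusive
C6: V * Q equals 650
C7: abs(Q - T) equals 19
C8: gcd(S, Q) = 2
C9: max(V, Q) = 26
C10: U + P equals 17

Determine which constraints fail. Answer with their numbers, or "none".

C1: abs(3 - 7) = 4; 4 ≤ 5  OK
C2: P + W = 10 + 3 = 13  OK
C3: V = 25 is in {25, 29, 23, 22}  OK
C4: T = 7 is in {6, 11, 7, 4}  OK
C5: T = 7 lies in [4, 11]  OK
C6: V * Q = 25 * 26 = 650  OK
C7: abs(26 - 7) = 19  OK
C8: gcd(20, 26) = 2  OK
C9: max(25, 26) = 26  OK
C10: U + P = 7 + 10 = 17  OK

No violations.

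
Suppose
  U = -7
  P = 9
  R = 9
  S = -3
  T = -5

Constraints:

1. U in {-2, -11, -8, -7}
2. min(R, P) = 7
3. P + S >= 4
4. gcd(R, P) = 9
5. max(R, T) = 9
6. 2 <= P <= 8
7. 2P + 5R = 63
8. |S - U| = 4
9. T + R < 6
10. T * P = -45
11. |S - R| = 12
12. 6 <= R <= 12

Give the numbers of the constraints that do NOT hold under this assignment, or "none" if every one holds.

1. U = -7 is in {-2, -11, -8, -7} — OK.
2. min(9, 9) = 9, not 7 — violated.
3. P + S = 9 + (-3) = 6; 6 ≥ 4 — OK.
4. gcd(9, 9) = 9 — OK.
5. max(9, -5) = 9 — OK.
6. P = 9 is outside [2, 8] — violated.
7. 2P + 5R = 2(9) + 5(9) = 63 — OK.
8. |-3 - (-7)| = 4 — OK.
9. T + R = -5 + 9 = 4; 4 < 6 — OK.
10. T * P = -5 * 9 = -45 — OK.
11. |-3 - 9| = 12 — OK.
12. R = 9 lies in [6, 12] — OK.

Violated: 2 and 6.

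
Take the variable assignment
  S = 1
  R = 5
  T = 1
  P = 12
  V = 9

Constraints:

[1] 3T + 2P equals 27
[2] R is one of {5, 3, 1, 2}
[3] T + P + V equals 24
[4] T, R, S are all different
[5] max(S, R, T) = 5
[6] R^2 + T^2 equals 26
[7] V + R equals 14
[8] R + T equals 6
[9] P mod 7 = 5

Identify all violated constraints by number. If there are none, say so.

[1] 3T + 2P = 3(1) + 2(12) = 27  ✓
[2] R = 5 is in {5, 3, 1, 2}  ✓
[3] T + P + V = 1 + 12 + 9 = 22, not 24  ✗
[4] T = S = 1, not all different  ✗
[5] max(1, 5, 1) = 5  ✓
[6] R^2 + T^2 = 5^2 + 1^2 = 25 + 1 = 26  ✓
[7] V + R = 9 + 5 = 14  ✓
[8] R + T = 5 + 1 = 6  ✓
[9] 12 mod 7 = 5  ✓

Constraints 3 and 4 do not hold.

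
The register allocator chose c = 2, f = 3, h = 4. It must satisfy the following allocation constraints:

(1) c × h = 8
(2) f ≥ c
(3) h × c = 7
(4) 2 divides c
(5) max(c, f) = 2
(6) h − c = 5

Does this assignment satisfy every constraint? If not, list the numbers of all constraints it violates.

Constraints 3, 5, and 6 are violated.

(1) c × h = 2 × 4 = 8  ✓
(2) f = 3, c = 2; 3 ≥ 2  ✓
(3) h × c = 4 × 2 = 8, not 7  ✗
(4) 2 / 2 = 1, so 2 divides 2  ✓
(5) max(2, 3) = 3, not 2  ✗
(6) h − c = 4 − 2 = 2, not 5  ✗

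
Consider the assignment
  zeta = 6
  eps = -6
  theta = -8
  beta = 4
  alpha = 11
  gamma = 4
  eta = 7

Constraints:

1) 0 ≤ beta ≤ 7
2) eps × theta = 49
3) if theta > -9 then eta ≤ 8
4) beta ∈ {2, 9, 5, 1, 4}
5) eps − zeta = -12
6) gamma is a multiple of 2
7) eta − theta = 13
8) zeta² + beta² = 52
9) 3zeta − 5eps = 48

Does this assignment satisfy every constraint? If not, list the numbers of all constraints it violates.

1) beta = 4 lies in [0, 7]  yes
2) eps × theta = -6 × (-8) = 48, not 49  no
3) theta = -8 > -9, so we need eta ≤ 8; eta = 7 ≤ 8  yes
4) beta = 4 is in {2, 9, 5, 1, 4}  yes
5) eps − zeta = -6 − 6 = -12  yes
6) 4 / 2 = 2, so 2 divides 4  yes
7) eta − theta = 7 − (-8) = 15, not 13  no
8) zeta² + beta² = 6² + 4² = 36 + 16 = 52  yes
9) 3zeta − 5eps = 3(6) − 5(-6) = 48  yes

No — constraints 2, 7 are not satisfied.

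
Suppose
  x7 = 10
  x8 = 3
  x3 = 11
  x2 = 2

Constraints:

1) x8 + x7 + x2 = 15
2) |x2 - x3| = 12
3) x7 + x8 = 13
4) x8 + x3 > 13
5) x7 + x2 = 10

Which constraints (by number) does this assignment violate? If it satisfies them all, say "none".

1) x8 + x7 + x2 = 3 + 10 + 2 = 15 — OK.
2) |2 - 11| = 9, not 12 — violated.
3) x7 + x8 = 10 + 3 = 13 — OK.
4) x8 + x3 = 3 + 11 = 14; 14 > 13 — OK.
5) x7 + x2 = 10 + 2 = 12, not 10 — violated.

Constraints 2 and 5 do not hold.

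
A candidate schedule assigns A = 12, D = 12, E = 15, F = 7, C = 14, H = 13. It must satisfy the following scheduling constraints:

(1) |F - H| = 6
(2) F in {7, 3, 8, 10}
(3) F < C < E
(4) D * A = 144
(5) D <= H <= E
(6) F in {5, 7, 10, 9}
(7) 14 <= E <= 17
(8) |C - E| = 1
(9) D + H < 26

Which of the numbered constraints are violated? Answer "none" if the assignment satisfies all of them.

None — every constraint holds.

(1) |7 - 13| = 6  OK
(2) F = 7 is in {7, 3, 8, 10}  OK
(3) values 7 < 14 < 15  OK
(4) D * A = 12 * 12 = 144  OK
(5) values 12 <= 13 <= 15  OK
(6) F = 7 is in {5, 7, 10, 9}  OK
(7) E = 15 lies in [14, 17]  OK
(8) |14 - 15| = 1  OK
(9) D + H = 12 + 13 = 25; 25 < 26  OK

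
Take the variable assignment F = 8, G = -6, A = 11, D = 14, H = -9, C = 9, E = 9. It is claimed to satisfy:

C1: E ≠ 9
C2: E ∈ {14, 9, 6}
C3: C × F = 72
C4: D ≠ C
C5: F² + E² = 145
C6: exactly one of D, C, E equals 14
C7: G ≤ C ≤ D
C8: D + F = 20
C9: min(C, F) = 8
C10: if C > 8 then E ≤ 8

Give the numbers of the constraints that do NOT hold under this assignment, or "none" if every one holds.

The assignment fails constraints 1, 8, 10.

C1: E = 9, but 9 is required to differ — violated.
C2: E = 9 is in {14, 9, 6} — satisfied.
C3: C × F = 9 × 8 = 72 — satisfied.
C4: D = 14, C = 9; distinct — satisfied.
C5: F² + E² = 8² + 9² = 64 + 81 = 145 — satisfied.
C6: D=14, C=9, E=9; 1 of them equals 14 — satisfied.
C7: values -6 ≤ 9 ≤ 14 — satisfied.
C8: D + F = 14 + 8 = 22, not 20 — violated.
C9: min(9, 8) = 8 — satisfied.
C10: C = 9 > 8, so we need E ≤ 8; but E = 9 > 8 — violated.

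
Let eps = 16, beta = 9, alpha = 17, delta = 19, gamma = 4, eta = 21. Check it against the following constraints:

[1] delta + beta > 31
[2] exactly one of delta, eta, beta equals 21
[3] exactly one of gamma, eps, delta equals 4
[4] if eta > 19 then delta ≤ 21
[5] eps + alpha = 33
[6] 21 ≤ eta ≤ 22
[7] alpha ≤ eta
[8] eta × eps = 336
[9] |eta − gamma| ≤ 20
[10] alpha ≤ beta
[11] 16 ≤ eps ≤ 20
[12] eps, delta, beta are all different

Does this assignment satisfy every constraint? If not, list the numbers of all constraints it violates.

[1] delta + beta = 19 + 9 = 28; 28 ≤ 31, bound 31 not met  ✘
[2] delta=19, eta=21, beta=9; 1 of them equals 21  ✔
[3] gamma=4, eps=16, delta=19; 1 of them equals 4  ✔
[4] eta = 21 > 19, so we need delta ≤ 21; delta = 19 ≤ 21  ✔
[5] eps + alpha = 16 + 17 = 33  ✔
[6] eta = 21 lies in [21, 22]  ✔
[7] alpha = 17, eta = 21; 17 ≤ 21  ✔
[8] eta × eps = 21 × 16 = 336  ✔
[9] |21 − 4| = 17; 17 ≤ 20  ✔
[10] alpha = 17, beta = 9; 17 > 9 (want ≤)  ✘
[11] eps = 16 lies in [16, 20]  ✔
[12] values 16, 19, 9 are pairwise distinct  ✔

Violated: 1 and 10.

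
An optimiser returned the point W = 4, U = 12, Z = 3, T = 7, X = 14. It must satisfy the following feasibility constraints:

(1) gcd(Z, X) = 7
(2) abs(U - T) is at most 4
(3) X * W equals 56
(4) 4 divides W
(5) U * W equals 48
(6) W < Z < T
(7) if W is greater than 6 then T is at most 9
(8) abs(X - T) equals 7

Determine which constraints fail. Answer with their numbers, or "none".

(1) gcd(3, 14) = 1, not 7 — does not hold.
(2) abs(12 - 7) = 5; 5 > 4, exceeds bound 4 — does not hold.
(3) X * W = 14 * 4 = 56 — holds.
(4) 4 / 4 = 1, so 4 divides 4 — holds.
(5) U * W = 12 * 4 = 48 — holds.
(6) values 4, 3, 7; W = 4 is not < Z = 3 — does not hold.
(7) W = 4, not > 6; antecedent false, conditional vacuously true — holds.
(8) abs(14 - 7) = 7 — holds.

Constraints 1, 2, 6 are violated.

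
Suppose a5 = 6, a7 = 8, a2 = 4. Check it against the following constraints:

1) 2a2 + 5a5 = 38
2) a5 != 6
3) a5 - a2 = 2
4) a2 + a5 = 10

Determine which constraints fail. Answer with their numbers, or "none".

1) 2a2 + 5a5 = 2(4) + 5(6) = 38 — holds.
2) a5 = 6, but 6 is required to differ — fails.
3) a5 - a2 = 6 - 4 = 2 — holds.
4) a2 + a5 = 4 + 6 = 10 — holds.

Violated: 2.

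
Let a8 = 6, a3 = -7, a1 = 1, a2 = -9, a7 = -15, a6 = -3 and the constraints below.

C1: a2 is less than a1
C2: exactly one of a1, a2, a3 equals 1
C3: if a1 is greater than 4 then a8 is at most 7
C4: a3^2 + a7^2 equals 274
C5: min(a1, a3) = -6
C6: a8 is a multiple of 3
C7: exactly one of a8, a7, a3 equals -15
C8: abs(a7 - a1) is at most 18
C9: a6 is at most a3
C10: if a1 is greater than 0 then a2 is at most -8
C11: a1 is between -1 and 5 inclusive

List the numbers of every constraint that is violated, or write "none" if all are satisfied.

C1: a2 = -9, a1 = 1; -9 < 1  OK
C2: a1=1, a2=-9, a3=-7; 1 of them equals 1  OK
C3: a1 = 1, not > 4; antecedent false, conditional vacuously true  OK
C4: a3^2 + a7^2 = (-7)^2 + (-15)^2 = 49 + 225 = 274  OK
C5: min(1, -7) = -7, not -6  FAIL
C6: 6 / 3 = 2, so 3 divides 6  OK
C7: a8=6, a7=-15, a3=-7; 1 of them equals -15  OK
C8: abs(-15 - 1) = 16; 16 ≤ 18  OK
C9: a6 = -3, a3 = -7; -3 > -7 (want ≤)  FAIL
C10: a1 = 1 > 0, so we need a2 ≤ -8; a2 = -9 ≤ -8  OK
C11: a1 = 1 lies in [-1, 5]  OK

The assignment fails constraints 5 and 9.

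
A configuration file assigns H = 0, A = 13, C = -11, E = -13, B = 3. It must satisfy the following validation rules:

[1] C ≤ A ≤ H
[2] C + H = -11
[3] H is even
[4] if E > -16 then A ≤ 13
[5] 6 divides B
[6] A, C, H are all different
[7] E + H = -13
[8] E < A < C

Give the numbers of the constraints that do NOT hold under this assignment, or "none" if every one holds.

[1] values -11, 13, 0; A = 13 is not ≤ H = 0 — does not hold.
[2] C + H = -11 + 0 = -11 — holds.
[3] H = 0 is even — holds.
[4] E = -13 > -16, so we need A ≤ 13; A = 13 ≤ 13 — holds.
[5] 3 = 6×0 + 3, so 6 does not divide 3 — does not hold.
[6] values 13, -11, 0 are pairwise distinct — holds.
[7] E + H = -13 + 0 = -13 — holds.
[8] values -13, 13, -11; A = 13 is not < C = -11 — does not hold.

Violated: 1, 5, and 8.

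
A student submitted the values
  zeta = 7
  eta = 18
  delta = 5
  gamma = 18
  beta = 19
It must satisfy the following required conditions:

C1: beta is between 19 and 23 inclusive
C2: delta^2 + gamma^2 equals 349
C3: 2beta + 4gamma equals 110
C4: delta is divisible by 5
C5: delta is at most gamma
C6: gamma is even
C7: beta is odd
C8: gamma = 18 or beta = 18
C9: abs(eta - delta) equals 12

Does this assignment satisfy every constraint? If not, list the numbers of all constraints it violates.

The assignment fails constraint 9.

C1: beta = 19 lies in [19, 23]  holds
C2: delta^2 + gamma^2 = 5^2 + 18^2 = 25 + 324 = 349  holds
C3: 2beta + 4gamma = 2(19) + 4(18) = 110  holds
C4: 5 / 5 = 1, so 5 divides 5  holds
C5: delta = 5, gamma = 18; 5 ≤ 18  holds
C6: gamma = 18 is even  holds
C7: beta = 19 is odd  holds
C8: gamma = 18 = 18 (first disjunct)  holds
C9: abs(18 - 5) = 13, not 12  fails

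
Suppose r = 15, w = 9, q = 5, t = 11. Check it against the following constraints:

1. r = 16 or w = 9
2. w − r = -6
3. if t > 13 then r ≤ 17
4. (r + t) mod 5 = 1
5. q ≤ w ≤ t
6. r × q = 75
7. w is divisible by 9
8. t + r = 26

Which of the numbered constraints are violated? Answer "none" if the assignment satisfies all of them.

1. r = 15 ≠ 16, but w = 9 = 9 (second disjunct) — OK.
2. w − r = 9 − 15 = -6 — OK.
3. t = 11, not > 13; antecedent false, conditional vacuously true — OK.
4. r + t = 26; 26 mod 5 = 1 — OK.
5. values 5 ≤ 9 ≤ 11 — OK.
6. r × q = 15 × 5 = 75 — OK.
7. 9 / 9 = 1, so 9 divides 9 — OK.
8. t + r = 11 + 15 = 26 — OK.

All constraints are satisfied.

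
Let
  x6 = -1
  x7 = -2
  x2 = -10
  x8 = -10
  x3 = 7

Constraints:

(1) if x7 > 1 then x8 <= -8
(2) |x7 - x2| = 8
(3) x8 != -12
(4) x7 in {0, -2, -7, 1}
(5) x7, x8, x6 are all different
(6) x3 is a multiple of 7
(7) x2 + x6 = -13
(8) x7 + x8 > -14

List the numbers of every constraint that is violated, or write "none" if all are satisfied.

Violated: 7.

(1) x7 = -2, not > 1; antecedent false, conditional vacuously true — OK.
(2) |-2 - (-10)| = 8 — OK.
(3) x8 = -10, and -10 ≠ -12 — OK.
(4) x7 = -2 is in {0, -2, -7, 1} — OK.
(5) values -2, -10, -1 are pairwise distinct — OK.
(6) 7 / 7 = 1, so 7 divides 7 — OK.
(7) x2 + x6 = -10 + (-1) = -11, not -13 — violated.
(8) x7 + x8 = -2 + (-10) = -12; -12 > -14 — OK.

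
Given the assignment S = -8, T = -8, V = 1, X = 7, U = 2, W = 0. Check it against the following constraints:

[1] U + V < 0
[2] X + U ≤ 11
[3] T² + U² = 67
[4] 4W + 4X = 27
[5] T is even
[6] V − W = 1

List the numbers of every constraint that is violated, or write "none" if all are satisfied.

The assignment fails constraints 1, 3, and 4.

[1] U + V = 2 + 1 = 3; 3 ≥ 0, bound 0 not met — violated.
[2] X + U = 7 + 2 = 9; 9 ≤ 11 — satisfied.
[3] T² + U² = (-8)² + 2² = 64 + 4 = 68, not 67 — violated.
[4] 4W + 4X = 4(0) + 4(7) = 28, not 27 — violated.
[5] T = -8 is even — satisfied.
[6] V − W = 1 − 0 = 1 — satisfied.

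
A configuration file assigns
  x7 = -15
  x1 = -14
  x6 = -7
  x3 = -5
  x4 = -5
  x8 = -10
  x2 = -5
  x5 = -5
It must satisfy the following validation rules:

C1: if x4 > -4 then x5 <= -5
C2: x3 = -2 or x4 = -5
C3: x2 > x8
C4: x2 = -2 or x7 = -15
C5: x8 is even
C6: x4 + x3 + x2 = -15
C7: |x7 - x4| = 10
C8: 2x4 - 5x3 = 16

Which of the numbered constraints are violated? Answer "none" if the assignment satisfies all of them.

The assignment fails constraint 8.

C1: x4 = -5, not > -4; antecedent false, conditional vacuously true — holds.
C2: x3 = -5 ≠ -2, but x4 = -5 = -5 (second disjunct) — holds.
C3: x2 = -5, x8 = -10; -5 > -10 — holds.
C4: x2 = -5 ≠ -2, but x7 = -15 = -15 (second disjunct) — holds.
C5: x8 = -10 is even — holds.
C6: x4 + x3 + x2 = -5 + (-5) + (-5) = -15 — holds.
C7: |-15 - (-5)| = 10 — holds.
C8: 2x4 - 5x3 = 2(-5) - 5(-5) = 15, not 16 — does not hold.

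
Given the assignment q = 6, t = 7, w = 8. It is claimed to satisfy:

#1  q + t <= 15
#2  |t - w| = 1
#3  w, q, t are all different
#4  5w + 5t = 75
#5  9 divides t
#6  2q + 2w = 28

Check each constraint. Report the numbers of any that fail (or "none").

Constraint 5 does not hold.

#1 q + t = 6 + 7 = 13; 13 ≤ 15 — satisfied.
#2 |7 - 8| = 1 — satisfied.
#3 values 8, 6, 7 are pairwise distinct — satisfied.
#4 5w + 5t = 5(8) + 5(7) = 75 — satisfied.
#5 7 = 9*0 + 7, so 9 does not divide 7 — violated.
#6 2q + 2w = 2(6) + 2(8) = 28 — satisfied.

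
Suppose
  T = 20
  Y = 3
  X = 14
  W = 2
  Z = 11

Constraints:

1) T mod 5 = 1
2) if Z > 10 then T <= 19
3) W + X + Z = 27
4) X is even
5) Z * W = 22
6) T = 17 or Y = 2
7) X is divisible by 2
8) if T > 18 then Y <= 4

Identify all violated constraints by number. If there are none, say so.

1) 20 mod 5 = 0, not 1  no
2) Z = 11 > 10, so we need T ≤ 19; but T = 20 > 19  no
3) W + X + Z = 2 + 14 + 11 = 27  yes
4) X = 14 is even  yes
5) Z * W = 11 * 2 = 22  yes
6) T = 20 ≠ 17 and Y = 3 ≠ 2; both disjuncts false  no
7) 14 / 2 = 7, so 2 divides 14  yes
8) T = 20 > 18, so we need Y ≤ 4; Y = 3 ≤ 4  yes

Violated: 1, 2, 6.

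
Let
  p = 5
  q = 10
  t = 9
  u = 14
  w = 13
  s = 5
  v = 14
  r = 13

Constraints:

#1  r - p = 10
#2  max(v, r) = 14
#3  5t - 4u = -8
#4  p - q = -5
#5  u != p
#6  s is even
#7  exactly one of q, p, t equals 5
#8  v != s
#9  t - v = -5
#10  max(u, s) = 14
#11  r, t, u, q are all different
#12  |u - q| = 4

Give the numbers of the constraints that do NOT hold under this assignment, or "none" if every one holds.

Constraints 1, 3, 6 do not hold.

#1 r - p = 13 - 5 = 8, not 10 — violated.
#2 max(14, 13) = 14 — OK.
#3 5t - 4u = 5(9) - 4(14) = -11, not -8 — violated.
#4 p - q = 5 - 10 = -5 — OK.
#5 u = 14, p = 5; distinct — OK.
#6 s = 5 is odd — violated.
#7 q=10, p=5, t=9; 1 of them equals 5 — OK.
#8 v = 14, s = 5; distinct — OK.
#9 t - v = 9 - 14 = -5 — OK.
#10 max(14, 5) = 14 — OK.
#11 values 13, 9, 14, 10 are pairwise distinct — OK.
#12 |14 - 10| = 4 — OK.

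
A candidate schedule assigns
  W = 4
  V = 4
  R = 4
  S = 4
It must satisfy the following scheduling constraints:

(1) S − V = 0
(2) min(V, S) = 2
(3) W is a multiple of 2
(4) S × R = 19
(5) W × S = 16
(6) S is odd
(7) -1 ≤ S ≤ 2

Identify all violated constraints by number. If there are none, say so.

The assignment fails constraints 2, 4, 6, and 7.

(1) S − V = 4 − 4 = 0 — holds.
(2) min(4, 4) = 4, not 2 — does not hold.
(3) 4 / 2 = 2, so 2 divides 4 — holds.
(4) S × R = 4 × 4 = 16, not 19 — does not hold.
(5) W × S = 4 × 4 = 16 — holds.
(6) S = 4 is even — does not hold.
(7) S = 4 is outside [-1, 2] — does not hold.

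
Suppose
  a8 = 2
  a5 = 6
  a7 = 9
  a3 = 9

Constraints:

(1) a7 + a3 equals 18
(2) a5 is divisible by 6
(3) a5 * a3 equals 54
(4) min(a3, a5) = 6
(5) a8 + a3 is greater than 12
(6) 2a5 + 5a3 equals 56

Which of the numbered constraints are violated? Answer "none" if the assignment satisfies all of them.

The assignment fails constraints 5 and 6.

(1) a7 + a3 = 9 + 9 = 18  ✔
(2) 6 / 6 = 1, so 6 divides 6  ✔
(3) a5 * a3 = 6 * 9 = 54  ✔
(4) min(9, 6) = 6  ✔
(5) a8 + a3 = 2 + 9 = 11; 11 ≤ 12, bound 12 not met  ✘
(6) 2a5 + 5a3 = 2(6) + 5(9) = 57, not 56  ✘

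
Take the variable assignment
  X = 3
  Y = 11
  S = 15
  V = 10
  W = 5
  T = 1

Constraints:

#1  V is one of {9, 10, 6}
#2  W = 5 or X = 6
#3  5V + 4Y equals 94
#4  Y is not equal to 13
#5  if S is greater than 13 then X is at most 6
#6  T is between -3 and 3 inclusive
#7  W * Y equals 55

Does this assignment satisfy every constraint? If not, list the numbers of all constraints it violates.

#1 V = 10 is in {9, 10, 6} — holds.
#2 W = 5 = 5 (first disjunct) — holds.
#3 5V + 4Y = 5(10) + 4(11) = 94 — holds.
#4 Y = 11, and 11 ≠ 13 — holds.
#5 S = 15 > 13, so we need X ≤ 6; X = 3 ≤ 6 — holds.
#6 T = 1 lies in [-3, 3] — holds.
#7 W * Y = 5 * 11 = 55 — holds.

None — every constraint holds.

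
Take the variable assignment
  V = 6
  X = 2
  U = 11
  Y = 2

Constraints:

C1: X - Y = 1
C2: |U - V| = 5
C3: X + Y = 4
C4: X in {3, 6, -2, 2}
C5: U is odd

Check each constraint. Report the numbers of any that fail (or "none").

No — constraint 1 is not satisfied.

C1: X - Y = 2 - 2 = 0, not 1  FAIL
C2: |11 - 6| = 5  OK
C3: X + Y = 2 + 2 = 4  OK
C4: X = 2 is in {3, 6, -2, 2}  OK
C5: U = 11 is odd  OK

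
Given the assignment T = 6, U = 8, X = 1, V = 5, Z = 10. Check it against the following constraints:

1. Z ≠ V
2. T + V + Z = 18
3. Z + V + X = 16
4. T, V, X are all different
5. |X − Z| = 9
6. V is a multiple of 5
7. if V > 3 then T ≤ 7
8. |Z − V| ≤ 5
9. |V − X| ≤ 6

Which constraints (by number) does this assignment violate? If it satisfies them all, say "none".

1. Z = 10, V = 5; distinct — holds.
2. T + V + Z = 6 + 5 + 10 = 21, not 18 — does not hold.
3. Z + V + X = 10 + 5 + 1 = 16 — holds.
4. values 6, 5, 1 are pairwise distinct — holds.
5. |1 − 10| = 9 — holds.
6. 5 / 5 = 1, so 5 divides 5 — holds.
7. V = 5 > 3, so we need T ≤ 7; T = 6 ≤ 7 — holds.
8. |10 − 5| = 5; 5 ≤ 5 — holds.
9. |5 − 1| = 4; 4 ≤ 6 — holds.

Constraint 2 does not hold.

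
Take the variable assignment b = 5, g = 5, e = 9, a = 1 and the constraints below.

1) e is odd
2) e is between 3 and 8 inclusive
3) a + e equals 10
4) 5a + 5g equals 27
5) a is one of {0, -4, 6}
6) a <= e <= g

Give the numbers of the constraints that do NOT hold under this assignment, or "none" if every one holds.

Violated: 2, 4, 5, and 6.

1) e = 9 is odd — satisfied.
2) e = 9 is outside [3, 8] — violated.
3) a + e = 1 + 9 = 10 — satisfied.
4) 5a + 5g = 5(1) + 5(5) = 30, not 27 — violated.
5) a = 1 is not in {0, -4, 6} — violated.
6) values 1, 9, 5; e = 9 is not <= g = 5 — violated.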